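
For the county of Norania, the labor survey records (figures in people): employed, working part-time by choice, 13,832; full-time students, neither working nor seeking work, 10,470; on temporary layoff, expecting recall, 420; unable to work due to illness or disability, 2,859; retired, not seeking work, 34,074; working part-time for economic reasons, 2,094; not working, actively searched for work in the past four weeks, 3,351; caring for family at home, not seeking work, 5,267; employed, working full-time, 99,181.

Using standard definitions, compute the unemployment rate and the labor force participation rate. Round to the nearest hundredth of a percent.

Unemployment rate ≈ 3.17%; labor force participation rate ≈ 69.30%.

Employed = 13,832 + 2,094 + 99,181 = 115,107 (anyone who worked, including part-time for economic reasons, counts as employed).
Unemployed = 420 + 3,351 = 3,771 (jobless and actively searching, or on temporary layoff).
Labor force = 115,107 + 3,771 = 118,878.
Not in labor force = 10,470 + 2,859 + 34,074 + 5,267 = 52,670 (those not working and not actively searching are outside the labor force).
Civilian working-age population = 118,878 + 52,670 = 171,548.
Unemployment rate = 3,771 / 118,878 = 3.17%.
Labor force participation rate = 118,878 / 171,548 = 69.30%.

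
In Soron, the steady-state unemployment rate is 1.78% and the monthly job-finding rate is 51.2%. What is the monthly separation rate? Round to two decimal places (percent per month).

From u* = s/(s+f): s = u·f/(1−u).
s = 0.0178 × 51.2 / (1 − 0.0178) = 0.9114 / 0.9822 ≈ 0.93% per month.

Separation rate ≈ 0.93% per month.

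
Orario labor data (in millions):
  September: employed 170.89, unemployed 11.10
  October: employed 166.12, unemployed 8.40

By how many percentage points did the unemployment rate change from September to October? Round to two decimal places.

September: labor force = 170.89 + 11.10 = 181.99; u = 11.10/181.99 = 6.10%.
October: labor force = 166.12 + 8.40 = 174.52; u = 8.40/174.52 = 4.81%.
Change = 4.81% − 6.10% = −1.29 pp.

The unemployment rate changed by −1.29 percentage points.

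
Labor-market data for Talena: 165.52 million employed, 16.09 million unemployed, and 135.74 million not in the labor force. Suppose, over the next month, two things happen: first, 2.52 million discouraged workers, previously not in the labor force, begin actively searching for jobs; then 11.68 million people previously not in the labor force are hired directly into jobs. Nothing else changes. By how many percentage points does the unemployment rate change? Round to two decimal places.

Initially, labor force = 165.52 + 16.09 = 181.61 million, so u = 16.09/181.61 = 8.86%.
After the first change, unemployed and labor force both rise by 2.52 → E = 165.52, U = 18.61, labor force = 184.13 million.
After the second change, employed and labor force both rise by 11.68; unemployed unchanged → E = 177.20, U = 18.61, labor force = 195.81 million.
New unemployment rate = 18.61 / 195.81 = 9.50%.
Change = 9.50% − 8.86% = +0.64 percentage points.

The unemployment rate changes by +0.64 percentage points.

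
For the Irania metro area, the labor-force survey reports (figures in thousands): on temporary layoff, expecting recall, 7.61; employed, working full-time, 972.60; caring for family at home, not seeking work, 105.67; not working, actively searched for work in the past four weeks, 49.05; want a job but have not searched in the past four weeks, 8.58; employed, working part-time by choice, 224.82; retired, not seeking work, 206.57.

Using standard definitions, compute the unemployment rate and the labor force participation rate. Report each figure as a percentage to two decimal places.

Employed = 972.60 + 224.82 = 1,197.42 thousand.
Unemployed = 7.61 + 49.05 = 56.66 thousand (jobless and actively searching, or on temporary layoff).
Labor force = 1,197.42 + 56.66 = 1,254.08 thousand.
Not in labor force = 105.67 + 8.58 + 206.57 = 320.82 thousand (those not working and not actively searching are outside the labor force — including those who want a job but have given up searching).
Civilian working-age population = 1,254.08 + 320.82 = 1,574.90 thousand.
Unemployment rate = 56.66 / 1,254.08 = 4.52%.
Labor force participation rate = 1,254.08 / 1,574.90 = 79.63%.

Unemployment rate ≈ 4.52%; labor force participation rate ≈ 79.63%.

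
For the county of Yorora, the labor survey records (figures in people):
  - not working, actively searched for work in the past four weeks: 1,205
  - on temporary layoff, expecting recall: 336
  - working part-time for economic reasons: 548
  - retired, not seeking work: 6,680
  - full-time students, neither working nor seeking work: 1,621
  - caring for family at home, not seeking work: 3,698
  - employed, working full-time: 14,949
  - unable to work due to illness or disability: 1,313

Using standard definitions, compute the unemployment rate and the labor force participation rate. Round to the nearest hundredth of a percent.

Employed = 548 + 14,949 = 15,497 (anyone who worked, including part-time for economic reasons, counts as employed).
Unemployed = 1,205 + 336 = 1,541 (jobless and actively searching, or on temporary layoff).
Labor force = 15,497 + 1,541 = 17,038.
Not in labor force = 6,680 + 1,621 + 3,698 + 1,313 = 13,312 (those not working and not actively searching are outside the labor force).
Civilian working-age population = 17,038 + 13,312 = 30,350.
Unemployment rate = 1,541 / 17,038 = 9.04%.
Labor force participation rate = 17,038 / 30,350 = 56.14%.

Unemployment rate ≈ 9.04%; labor force participation rate ≈ 56.14%.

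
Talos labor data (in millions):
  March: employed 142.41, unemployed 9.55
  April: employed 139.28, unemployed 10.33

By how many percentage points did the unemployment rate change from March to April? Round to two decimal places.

The unemployment rate changed by +0.62 percentage points.

March: labor force = 142.41 + 9.55 = 151.96; u = 9.55/151.96 = 6.28%.
April: labor force = 139.28 + 10.33 = 149.61; u = 10.33/149.61 = 6.90%.
Change = 6.90% − 6.28% = +0.62 pp.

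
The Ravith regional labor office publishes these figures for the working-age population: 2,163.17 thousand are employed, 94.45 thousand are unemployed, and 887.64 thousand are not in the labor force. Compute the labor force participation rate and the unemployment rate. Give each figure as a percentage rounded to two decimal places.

Labor force = employed + unemployed = 2,163.17 + 94.45 = 2,257.62 thousand.
Working-age population = 2,257.62 + 887.64 = 3,145.26 thousand.
Unemployment rate = 94.45 / 2,257.62 = 4.18%.
Labor force participation rate = 2,257.62 / 3,145.26 = 71.78%.

Labor force participation rate ≈ 71.78%; unemployment rate ≈ 4.18%.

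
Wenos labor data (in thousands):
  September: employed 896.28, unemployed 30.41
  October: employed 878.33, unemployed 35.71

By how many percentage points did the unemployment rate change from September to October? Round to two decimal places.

September: labor force = 896.28 + 30.41 = 926.69; u = 30.41/926.69 = 3.28%.
October: labor force = 878.33 + 35.71 = 914.04; u = 35.71/914.04 = 3.91%.
Change = 3.91% − 3.28% = +0.63 pp.

The unemployment rate changed by +0.63 percentage points.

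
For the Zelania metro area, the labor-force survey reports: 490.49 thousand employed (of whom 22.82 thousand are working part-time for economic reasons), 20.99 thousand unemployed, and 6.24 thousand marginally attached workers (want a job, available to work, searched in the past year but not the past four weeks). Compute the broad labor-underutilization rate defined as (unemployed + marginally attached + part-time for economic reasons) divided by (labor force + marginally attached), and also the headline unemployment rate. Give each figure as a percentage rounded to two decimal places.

Labor force = 490.49 + 20.99 = 511.48 thousand.
Numerator = 20.99 + 6.24 + 22.82 = 50.05 thousand.
Denominator = 511.48 + 6.24 = 517.72 thousand.
Broad rate = 50.05 / 517.72 = 9.67%.
Headline unemployment rate = 20.99 / 511.48 = 4.10%.

Broad underutilization rate ≈ 9.67%; headline unemployment rate ≈ 4.10%.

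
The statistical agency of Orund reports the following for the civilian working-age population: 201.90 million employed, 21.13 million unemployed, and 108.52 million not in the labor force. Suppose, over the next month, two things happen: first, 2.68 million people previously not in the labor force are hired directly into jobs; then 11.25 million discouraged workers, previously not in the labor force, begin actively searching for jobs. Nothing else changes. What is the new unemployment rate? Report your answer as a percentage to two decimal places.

New unemployment rate ≈ 13.66%.

Initially, labor force = 201.90 + 21.13 = 223.03 million, so u = 21.13/223.03 = 9.47%.
After the first change, employed and labor force both rise by 2.68; unemployed unchanged → E = 204.58, U = 21.13, labor force = 225.71 million.
After the second change, unemployed and labor force both rise by 11.25 → E = 204.58, U = 32.38, labor force = 236.96 million.
New unemployment rate = 32.38 / 236.96 = 13.66%.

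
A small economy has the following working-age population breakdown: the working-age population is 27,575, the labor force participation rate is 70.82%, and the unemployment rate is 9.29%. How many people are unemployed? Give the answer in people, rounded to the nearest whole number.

About 1,814 are unemployed.

Labor force = 0.7082 × 27,575 = 19,529.
Unemployed = 0.0929 × 19,529 ≈ 1,814.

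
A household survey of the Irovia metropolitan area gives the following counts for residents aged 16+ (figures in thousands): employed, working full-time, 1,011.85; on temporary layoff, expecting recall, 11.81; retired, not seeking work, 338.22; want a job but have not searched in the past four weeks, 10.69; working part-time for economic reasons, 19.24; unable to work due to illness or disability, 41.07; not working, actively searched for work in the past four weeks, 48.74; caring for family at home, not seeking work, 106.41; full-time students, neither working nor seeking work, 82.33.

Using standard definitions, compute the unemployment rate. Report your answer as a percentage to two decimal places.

Unemployment rate ≈ 5.55%.

Employed = 1,011.85 + 19.24 = 1,031.09 thousand (anyone who worked, including part-time for economic reasons, counts as employed).
Unemployed = 11.81 + 48.74 = 60.55 thousand (jobless and actively searching, or on temporary layoff).
Labor force = 1,031.09 + 60.55 = 1,091.64 thousand.
Unemployment rate = 60.55 / 1,091.64 = 5.55%.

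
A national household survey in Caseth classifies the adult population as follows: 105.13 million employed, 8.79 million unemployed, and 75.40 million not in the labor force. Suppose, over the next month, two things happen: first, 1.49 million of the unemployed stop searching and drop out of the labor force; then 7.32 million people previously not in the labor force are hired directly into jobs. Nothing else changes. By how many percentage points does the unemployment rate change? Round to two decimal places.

The unemployment rate changes by −1.62 percentage points.

Initially, labor force = 105.13 + 8.79 = 113.92 million, so u = 8.79/113.92 = 7.72%.
After the first change, unemployed and labor force both fall by 1.49 → E = 105.13, U = 7.30, labor force = 112.43 million.
After the second change, employed and labor force both rise by 7.32; unemployed unchanged → E = 112.45, U = 7.30, labor force = 119.75 million.
New unemployment rate = 7.30 / 119.75 = 6.10%.
Change = 6.10% − 7.72% = −1.62 percentage points.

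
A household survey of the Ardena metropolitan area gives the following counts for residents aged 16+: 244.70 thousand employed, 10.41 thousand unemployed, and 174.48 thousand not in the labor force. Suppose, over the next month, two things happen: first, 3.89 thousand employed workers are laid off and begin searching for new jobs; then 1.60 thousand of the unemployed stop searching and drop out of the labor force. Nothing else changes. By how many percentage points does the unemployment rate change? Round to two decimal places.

Initially, labor force = 244.70 + 10.41 = 255.11 thousand, so u = 10.41/255.11 = 4.08%.
After the first change, employed falls and unemployed rises by 3.89; labor force unchanged → E = 240.81, U = 14.30, labor force = 255.11 thousand.
After the second change, unemployed and labor force both fall by 1.60 → E = 240.81, U = 12.70, labor force = 253.51 thousand.
New unemployment rate = 12.70 / 253.51 = 5.01%.
Change = 5.01% − 4.08% = +0.93 percentage points.

The unemployment rate changes by +0.93 percentage points.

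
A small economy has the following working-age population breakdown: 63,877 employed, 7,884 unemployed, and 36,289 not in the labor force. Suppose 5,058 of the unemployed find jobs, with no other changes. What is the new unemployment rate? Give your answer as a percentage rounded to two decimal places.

Initially, labor force = 63,877 + 7,884 = 71,761, so u = 7,884/71,761 = 10.99%.
After the change, unemployed falls and employed rises by 5,058; labor force unchanged → E = 68,935, U = 2,826, labor force = 71,761.
New unemployment rate = 2,826 / 71,761 = 3.94%.

New unemployment rate ≈ 3.94%.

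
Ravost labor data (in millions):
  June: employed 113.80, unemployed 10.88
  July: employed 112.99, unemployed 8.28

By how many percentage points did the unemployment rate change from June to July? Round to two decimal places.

June: labor force = 113.80 + 10.88 = 124.68; u = 10.88/124.68 = 8.73%.
July: labor force = 112.99 + 8.28 = 121.27; u = 8.28/121.27 = 6.83%.
Change = 6.83% − 8.73% = −1.90 pp.

The unemployment rate changed by −1.90 percentage points.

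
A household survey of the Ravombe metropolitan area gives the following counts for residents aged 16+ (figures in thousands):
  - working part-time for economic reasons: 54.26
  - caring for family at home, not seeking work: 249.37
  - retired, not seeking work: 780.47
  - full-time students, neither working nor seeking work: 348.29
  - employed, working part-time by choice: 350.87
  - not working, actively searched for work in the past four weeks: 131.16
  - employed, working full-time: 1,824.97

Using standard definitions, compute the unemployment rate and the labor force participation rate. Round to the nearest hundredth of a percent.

Unemployment rate ≈ 5.55%; labor force participation rate ≈ 63.15%.

Employed = 54.26 + 350.87 + 1,824.97 = 2,230.10 thousand (anyone who worked, including part-time for economic reasons, counts as employed).
Unemployed = 131.16 thousand.
Labor force = 2,230.10 + 131.16 = 2,361.26 thousand.
Not in labor force = 249.37 + 780.47 + 348.29 = 1,378.13 thousand (those not working and not actively searching are outside the labor force).
Civilian working-age population = 2,361.26 + 1,378.13 = 3,739.39 thousand.
Unemployment rate = 131.16 / 2,361.26 = 5.55%.
Labor force participation rate = 2,361.26 / 3,739.39 = 63.15%.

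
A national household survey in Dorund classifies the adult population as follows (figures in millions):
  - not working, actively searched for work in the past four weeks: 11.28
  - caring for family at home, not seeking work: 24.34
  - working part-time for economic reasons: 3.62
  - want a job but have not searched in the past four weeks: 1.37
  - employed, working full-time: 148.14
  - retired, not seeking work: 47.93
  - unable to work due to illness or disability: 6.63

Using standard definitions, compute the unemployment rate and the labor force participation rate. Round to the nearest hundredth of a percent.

Unemployment rate ≈ 6.92%; labor force participation rate ≈ 67.01%.

Employed = 3.62 + 148.14 = 151.76 million (anyone who worked, including part-time for economic reasons, counts as employed).
Unemployed = 11.28 million.
Labor force = 151.76 + 11.28 = 163.04 million.
Not in labor force = 24.34 + 1.37 + 47.93 + 6.63 = 80.27 million (those not working and not actively searching are outside the labor force — including those who want a job but have given up searching).
Civilian working-age population = 163.04 + 80.27 = 243.31 million.
Unemployment rate = 11.28 / 163.04 = 6.92%.
Labor force participation rate = 163.04 / 243.31 = 67.01%.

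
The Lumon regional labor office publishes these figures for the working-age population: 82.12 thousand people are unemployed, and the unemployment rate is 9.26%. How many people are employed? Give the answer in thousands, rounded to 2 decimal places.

Labor force = U / u = 82.12 / 0.0926 ≈ 886.83 thousand.
Employed = labor force − unemployed = 886.83 − 82.12 = 804.71 thousand.

About 804.71 thousand are employed.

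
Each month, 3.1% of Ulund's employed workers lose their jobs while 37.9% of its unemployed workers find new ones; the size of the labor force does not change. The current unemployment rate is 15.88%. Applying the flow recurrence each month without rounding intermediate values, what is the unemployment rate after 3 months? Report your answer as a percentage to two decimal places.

Unemployment rate after three months ≈ 9.27%.

With a fixed labor force, u_{t+1} = u_t + s·(1−u_t) − f·u_t = u_t·(1−s−f) + s.
Here 1−s−f = 0.590 and s = 0.031.
u_1 = 0.158800 × 0.590 + 0.031 = 0.124692.
u_2 = 0.124692 × 0.590 + 0.031 = 0.104568.
u_3 = 0.104568 × 0.590 + 0.031 = 0.092695.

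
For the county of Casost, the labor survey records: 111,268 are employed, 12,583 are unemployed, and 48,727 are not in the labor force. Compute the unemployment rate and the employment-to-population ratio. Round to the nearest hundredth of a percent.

Unemployment rate ≈ 10.16%; employment-population ratio ≈ 64.47%.

Labor force = employed + unemployed = 111,268 + 12,583 = 123,851.
Working-age population = 123,851 + 48,727 = 172,578.
Unemployment rate = 12,583 / 123,851 = 10.16%.
Employment-population ratio = 111,268 / 172,578 = 64.47%.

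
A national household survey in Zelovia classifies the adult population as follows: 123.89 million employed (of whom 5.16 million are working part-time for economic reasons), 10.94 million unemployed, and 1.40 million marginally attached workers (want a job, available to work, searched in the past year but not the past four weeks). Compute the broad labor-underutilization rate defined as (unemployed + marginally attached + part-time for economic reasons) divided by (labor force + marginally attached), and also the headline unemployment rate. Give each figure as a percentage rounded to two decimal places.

Broad underutilization rate ≈ 12.85%; headline unemployment rate ≈ 8.11%.

Labor force = 123.89 + 10.94 = 134.83 million.
Numerator = 10.94 + 1.40 + 5.16 = 17.50 million.
Denominator = 134.83 + 1.40 = 136.23 million.
Broad rate = 17.50 / 136.23 = 12.85%.
Headline unemployment rate = 10.94 / 134.83 = 8.11%.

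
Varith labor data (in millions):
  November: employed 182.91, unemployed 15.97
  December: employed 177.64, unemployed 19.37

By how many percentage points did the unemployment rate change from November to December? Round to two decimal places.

November: labor force = 182.91 + 15.97 = 198.88; u = 15.97/198.88 = 8.03%.
December: labor force = 177.64 + 19.37 = 197.01; u = 19.37/197.01 = 9.83%.
Change = 9.83% − 8.03% = +1.80 pp.

The unemployment rate changed by +1.80 percentage points.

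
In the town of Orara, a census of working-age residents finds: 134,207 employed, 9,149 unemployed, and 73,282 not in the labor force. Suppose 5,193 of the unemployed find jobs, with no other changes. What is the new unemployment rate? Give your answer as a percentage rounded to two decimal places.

New unemployment rate ≈ 2.76%.

Initially, labor force = 134,207 + 9,149 = 143,356, so u = 9,149/143,356 = 6.38%.
After the change, unemployed falls and employed rises by 5,193; labor force unchanged → E = 139,400, U = 3,956, labor force = 143,356.
New unemployment rate = 3,956 / 143,356 = 2.76%.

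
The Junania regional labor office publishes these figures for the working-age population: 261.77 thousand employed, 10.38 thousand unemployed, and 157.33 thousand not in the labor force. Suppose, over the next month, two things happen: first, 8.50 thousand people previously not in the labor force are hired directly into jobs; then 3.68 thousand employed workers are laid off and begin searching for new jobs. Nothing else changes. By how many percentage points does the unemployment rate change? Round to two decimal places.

Initially, labor force = 261.77 + 10.38 = 272.15 thousand, so u = 10.38/272.15 = 3.81%.
After the first change, employed and labor force both rise by 8.50; unemployed unchanged → E = 270.27, U = 10.38, labor force = 280.65 thousand.
After the second change, employed falls and unemployed rises by 3.68; labor force unchanged → E = 266.59, U = 14.06, labor force = 280.65 thousand.
New unemployment rate = 14.06 / 280.65 = 5.01%.
Change = 5.01% − 3.81% = +1.20 percentage points.

The unemployment rate changes by +1.20 percentage points.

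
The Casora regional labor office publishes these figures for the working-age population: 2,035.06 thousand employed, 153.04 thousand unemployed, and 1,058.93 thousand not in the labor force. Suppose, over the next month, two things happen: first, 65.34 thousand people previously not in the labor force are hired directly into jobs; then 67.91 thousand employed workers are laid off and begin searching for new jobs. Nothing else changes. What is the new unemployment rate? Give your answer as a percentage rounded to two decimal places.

New unemployment rate ≈ 9.81%.

Initially, labor force = 2,035.06 + 153.04 = 2,188.10 thousand, so u = 153.04/2,188.10 = 6.99%.
After the first change, employed and labor force both rise by 65.34; unemployed unchanged → E = 2,100.40, U = 153.04, labor force = 2,253.44 thousand.
After the second change, employed falls and unemployed rises by 67.91; labor force unchanged → E = 2,032.49, U = 220.95, labor force = 2,253.44 thousand.
New unemployment rate = 220.95 / 2,253.44 = 9.81%.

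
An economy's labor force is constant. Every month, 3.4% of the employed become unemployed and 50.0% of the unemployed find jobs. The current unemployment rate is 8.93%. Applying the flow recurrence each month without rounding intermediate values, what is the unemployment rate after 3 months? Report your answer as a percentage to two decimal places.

With a fixed labor force, u_{t+1} = u_t + s·(1−u_t) − f·u_t = u_t·(1−s−f) + s.
Here 1−s−f = 0.466 and s = 0.034.
u_1 = 0.089300 × 0.466 + 0.034 = 0.075614.
u_2 = 0.075614 × 0.466 + 0.034 = 0.069236.
u_3 = 0.069236 × 0.466 + 0.034 = 0.066264.

Unemployment rate after three months ≈ 6.63%.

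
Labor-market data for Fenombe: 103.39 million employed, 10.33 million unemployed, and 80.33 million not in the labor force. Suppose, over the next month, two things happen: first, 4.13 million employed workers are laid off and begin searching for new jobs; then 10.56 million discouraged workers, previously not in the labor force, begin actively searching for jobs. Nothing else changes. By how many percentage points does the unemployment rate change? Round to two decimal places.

Initially, labor force = 103.39 + 10.33 = 113.72 million, so u = 10.33/113.72 = 9.08%.
After the first change, employed falls and unemployed rises by 4.13; labor force unchanged → E = 99.26, U = 14.46, labor force = 113.72 million.
After the second change, unemployed and labor force both rise by 10.56 → E = 99.26, U = 25.02, labor force = 124.28 million.
New unemployment rate = 25.02 / 124.28 = 20.13%.
Change = 20.13% − 9.08% = +11.05 percentage points.

The unemployment rate changes by +11.05 percentage points.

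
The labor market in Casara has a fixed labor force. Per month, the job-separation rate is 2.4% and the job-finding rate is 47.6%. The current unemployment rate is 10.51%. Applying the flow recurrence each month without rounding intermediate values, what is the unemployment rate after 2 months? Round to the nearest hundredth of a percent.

Unemployment rate after two months ≈ 6.23%.

With a fixed labor force, u_{t+1} = u_t + s·(1−u_t) − f·u_t = u_t·(1−s−f) + s.
Here 1−s−f = 0.500 and s = 0.024.
u_1 = 0.105100 × 0.500 + 0.024 = 0.076550.
u_2 = 0.076550 × 0.500 + 0.024 = 0.062275.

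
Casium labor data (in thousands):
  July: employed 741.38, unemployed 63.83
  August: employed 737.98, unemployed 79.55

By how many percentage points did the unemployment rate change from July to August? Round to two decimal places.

July: labor force = 741.38 + 63.83 = 805.21; u = 63.83/805.21 = 7.93%.
August: labor force = 737.98 + 79.55 = 817.53; u = 79.55/817.53 = 9.73%.
Change = 9.73% − 7.93% = +1.80 pp.

The unemployment rate changed by +1.80 percentage points.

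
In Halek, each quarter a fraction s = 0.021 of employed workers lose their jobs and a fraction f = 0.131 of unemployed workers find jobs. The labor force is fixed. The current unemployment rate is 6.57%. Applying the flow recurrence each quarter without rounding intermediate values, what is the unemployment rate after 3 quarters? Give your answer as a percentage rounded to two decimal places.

With a fixed labor force, u_{t+1} = u_t + s·(1−u_t) − f·u_t = u_t·(1−s−f) + s.
Here 1−s−f = 0.848 and s = 0.021.
u_1 = 0.065700 × 0.848 + 0.021 = 0.076714.
u_2 = 0.076714 × 0.848 + 0.021 = 0.086053.
u_3 = 0.086053 × 0.848 + 0.021 = 0.093973.

Unemployment rate after three quarters ≈ 9.40%.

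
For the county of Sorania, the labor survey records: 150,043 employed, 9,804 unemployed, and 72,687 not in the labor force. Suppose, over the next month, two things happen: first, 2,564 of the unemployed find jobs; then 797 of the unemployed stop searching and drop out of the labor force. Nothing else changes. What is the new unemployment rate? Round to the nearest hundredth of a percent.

Initially, labor force = 150,043 + 9,804 = 159,847, so u = 9,804/159,847 = 6.13%.
After the first change, unemployed falls and employed rises by 2,564; labor force unchanged → E = 152,607, U = 7,240, labor force = 159,847.
After the second change, unemployed and labor force both fall by 797 → E = 152,607, U = 6,443, labor force = 159,050.
New unemployment rate = 6,443 / 159,050 = 4.05%.

New unemployment rate ≈ 4.05%.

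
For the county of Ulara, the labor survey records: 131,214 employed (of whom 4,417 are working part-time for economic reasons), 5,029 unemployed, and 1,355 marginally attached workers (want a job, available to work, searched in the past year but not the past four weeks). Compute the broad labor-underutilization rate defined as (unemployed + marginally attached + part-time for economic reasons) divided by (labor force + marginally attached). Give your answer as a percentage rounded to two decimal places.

Broad underutilization rate ≈ 7.85%.

Labor force = 131,214 + 5,029 = 136,243.
Numerator = 5,029 + 1,355 + 4,417 = 10,801.
Denominator = 136,243 + 1,355 = 137,598.
Broad rate = 10,801 / 137,598 = 7.85%.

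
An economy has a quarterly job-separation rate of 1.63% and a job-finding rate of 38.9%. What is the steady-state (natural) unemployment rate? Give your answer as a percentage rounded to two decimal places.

Steady-state unemployment rate ≈ 4.02%.

At steady state the flows balance: s·E = f·U, so U/(E+U) = s/(s+f).
u* = 1.63 / (1.63 + 38.9) = 1.63 / 40.53 = 4.02%.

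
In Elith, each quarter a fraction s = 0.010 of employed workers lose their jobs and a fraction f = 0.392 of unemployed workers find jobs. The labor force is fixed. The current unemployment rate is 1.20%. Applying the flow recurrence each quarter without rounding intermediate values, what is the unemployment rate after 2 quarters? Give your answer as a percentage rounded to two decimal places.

With a fixed labor force, u_{t+1} = u_t + s·(1−u_t) − f·u_t = u_t·(1−s−f) + s.
Here 1−s−f = 0.598 and s = 0.010.
u_1 = 0.012000 × 0.598 + 0.010 = 0.017176.
u_2 = 0.017176 × 0.598 + 0.010 = 0.020271.

Unemployment rate after two quarters ≈ 2.03%.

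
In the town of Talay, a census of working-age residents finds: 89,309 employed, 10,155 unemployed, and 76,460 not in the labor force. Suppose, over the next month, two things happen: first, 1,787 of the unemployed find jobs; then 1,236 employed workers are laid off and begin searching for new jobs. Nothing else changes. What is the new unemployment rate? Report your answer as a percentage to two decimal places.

New unemployment rate ≈ 9.66%.

Initially, labor force = 89,309 + 10,155 = 99,464, so u = 10,155/99,464 = 10.21%.
After the first change, unemployed falls and employed rises by 1,787; labor force unchanged → E = 91,096, U = 8,368, labor force = 99,464.
After the second change, employed falls and unemployed rises by 1,236; labor force unchanged → E = 89,860, U = 9,604, labor force = 99,464.
New unemployment rate = 9,604 / 99,464 = 9.66%.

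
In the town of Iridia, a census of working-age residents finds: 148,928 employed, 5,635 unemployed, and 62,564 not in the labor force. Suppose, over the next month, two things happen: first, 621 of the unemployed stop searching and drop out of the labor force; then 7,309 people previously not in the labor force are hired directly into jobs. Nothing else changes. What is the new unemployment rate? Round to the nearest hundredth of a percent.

Initially, labor force = 148,928 + 5,635 = 154,563, so u = 5,635/154,563 = 3.65%.
After the first change, unemployed and labor force both fall by 621 → E = 148,928, U = 5,014, labor force = 153,942.
After the second change, employed and labor force both rise by 7,309; unemployed unchanged → E = 156,237, U = 5,014, labor force = 161,251.
New unemployment rate = 5,014 / 161,251 = 3.11%.

New unemployment rate ≈ 3.11%.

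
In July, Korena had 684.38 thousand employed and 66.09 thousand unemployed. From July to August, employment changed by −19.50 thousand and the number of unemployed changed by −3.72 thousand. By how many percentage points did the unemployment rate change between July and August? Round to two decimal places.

July: labor force = 684.38 + 66.09 = 750.47; u = 66.09/750.47 = 8.81%.
August: labor force = 664.88 + 62.37 = 727.25; u = 62.37/727.25 = 8.58%.
Change = 8.58% − 8.81% = −0.23 pp.

The unemployment rate changed by −0.23 percentage points.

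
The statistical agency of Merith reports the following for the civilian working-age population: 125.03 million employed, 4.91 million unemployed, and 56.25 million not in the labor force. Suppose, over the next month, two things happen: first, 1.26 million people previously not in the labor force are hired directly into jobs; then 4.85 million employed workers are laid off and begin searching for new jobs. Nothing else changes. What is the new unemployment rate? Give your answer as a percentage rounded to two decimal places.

Initially, labor force = 125.03 + 4.91 = 129.94 million, so u = 4.91/129.94 = 3.78%.
After the first change, employed and labor force both rise by 1.26; unemployed unchanged → E = 126.29, U = 4.91, labor force = 131.20 million.
After the second change, employed falls and unemployed rises by 4.85; labor force unchanged → E = 121.44, U = 9.76, labor force = 131.20 million.
New unemployment rate = 9.76 / 131.20 = 7.44%.

New unemployment rate ≈ 7.44%.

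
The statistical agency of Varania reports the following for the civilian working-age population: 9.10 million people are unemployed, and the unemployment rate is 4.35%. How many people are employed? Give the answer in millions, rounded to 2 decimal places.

Labor force = U / u = 9.10 / 0.0435 ≈ 209.20 million.
Employed = labor force − unemployed = 209.20 − 9.10 = 200.10 million.

About 200.10 million are employed.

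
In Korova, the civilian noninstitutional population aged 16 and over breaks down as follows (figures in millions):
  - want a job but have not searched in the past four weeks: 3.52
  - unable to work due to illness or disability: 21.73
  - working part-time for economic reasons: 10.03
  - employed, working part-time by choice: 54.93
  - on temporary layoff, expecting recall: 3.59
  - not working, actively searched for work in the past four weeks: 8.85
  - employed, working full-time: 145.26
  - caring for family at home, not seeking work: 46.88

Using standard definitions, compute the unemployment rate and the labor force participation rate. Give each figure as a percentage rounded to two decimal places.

Employed = 10.03 + 54.93 + 145.26 = 210.22 million (anyone who worked, including part-time for economic reasons, counts as employed).
Unemployed = 3.59 + 8.85 = 12.44 million (jobless and actively searching, or on temporary layoff).
Labor force = 210.22 + 12.44 = 222.66 million.
Not in labor force = 3.52 + 21.73 + 46.88 = 72.13 million (those not working and not actively searching are outside the labor force — including those who want a job but have given up searching).
Civilian working-age population = 222.66 + 72.13 = 294.79 million.
Unemployment rate = 12.44 / 222.66 = 5.59%.
Labor force participation rate = 222.66 / 294.79 = 75.53%.

Unemployment rate ≈ 5.59%; labor force participation rate ≈ 75.53%.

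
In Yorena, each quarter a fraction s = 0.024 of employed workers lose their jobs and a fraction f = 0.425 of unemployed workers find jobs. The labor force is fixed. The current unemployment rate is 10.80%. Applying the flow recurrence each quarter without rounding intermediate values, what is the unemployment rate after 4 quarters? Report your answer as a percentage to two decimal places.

Unemployment rate after four quarters ≈ 5.85%.

With a fixed labor force, u_{t+1} = u_t + s·(1−u_t) − f·u_t = u_t·(1−s−f) + s.
Here 1−s−f = 0.551 and s = 0.024.
u_1 = 0.108000 × 0.551 + 0.024 = 0.083508.
u_2 = 0.083508 × 0.551 + 0.024 = 0.070013.
u_3 = 0.070013 × 0.551 + 0.024 = 0.062577.
u_4 = 0.062577 × 0.551 + 0.024 = 0.058480.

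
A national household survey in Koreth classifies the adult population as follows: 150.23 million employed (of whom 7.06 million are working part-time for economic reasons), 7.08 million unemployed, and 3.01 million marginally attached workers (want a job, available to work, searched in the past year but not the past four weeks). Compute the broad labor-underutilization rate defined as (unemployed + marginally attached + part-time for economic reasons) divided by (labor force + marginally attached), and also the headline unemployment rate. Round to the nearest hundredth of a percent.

Broad underutilization rate ≈ 10.70%; headline unemployment rate ≈ 4.50%.

Labor force = 150.23 + 7.08 = 157.31 million.
Numerator = 7.08 + 3.01 + 7.06 = 17.15 million.
Denominator = 157.31 + 3.01 = 160.32 million.
Broad rate = 17.15 / 160.32 = 10.70%.
Headline unemployment rate = 7.08 / 157.31 = 4.50%.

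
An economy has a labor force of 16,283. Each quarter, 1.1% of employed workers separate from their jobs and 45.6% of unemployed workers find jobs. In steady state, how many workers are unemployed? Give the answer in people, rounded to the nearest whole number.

About 384 are unemployed in steady state.

Steady-state unemployment rate u* = s/(s+f) = 1.1/(1.1+45.6) = 0.023555.
Unemployed = u* × labor force = 0.023555 × 16,283 ≈ 384.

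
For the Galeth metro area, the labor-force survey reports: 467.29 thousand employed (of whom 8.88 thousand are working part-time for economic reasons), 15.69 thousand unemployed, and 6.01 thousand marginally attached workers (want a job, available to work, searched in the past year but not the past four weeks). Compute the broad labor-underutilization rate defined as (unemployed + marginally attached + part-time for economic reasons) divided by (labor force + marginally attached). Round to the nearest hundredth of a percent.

Labor force = 467.29 + 15.69 = 482.98 thousand.
Numerator = 15.69 + 6.01 + 8.88 = 30.58 thousand.
Denominator = 482.98 + 6.01 = 488.99 thousand.
Broad rate = 30.58 / 488.99 = 6.25%.

Broad underutilization rate ≈ 6.25%.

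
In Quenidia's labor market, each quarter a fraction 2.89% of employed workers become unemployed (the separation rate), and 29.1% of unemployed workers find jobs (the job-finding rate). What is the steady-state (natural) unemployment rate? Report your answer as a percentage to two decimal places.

Steady-state unemployment rate ≈ 9.03%.

At steady state the flows balance: s·E = f·U, so U/(E+U) = s/(s+f).
u* = 2.89 / (2.89 + 29.1) = 2.89 / 31.99 = 9.03%.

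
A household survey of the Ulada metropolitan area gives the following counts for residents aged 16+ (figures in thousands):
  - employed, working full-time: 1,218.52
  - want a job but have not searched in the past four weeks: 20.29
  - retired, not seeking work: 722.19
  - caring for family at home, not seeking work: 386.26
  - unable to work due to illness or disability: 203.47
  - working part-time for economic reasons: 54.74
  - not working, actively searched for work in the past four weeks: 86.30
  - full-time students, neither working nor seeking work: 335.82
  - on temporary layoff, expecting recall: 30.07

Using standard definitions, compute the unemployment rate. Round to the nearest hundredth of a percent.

Employed = 1,218.52 + 54.74 = 1,273.26 thousand (anyone who worked, including part-time for economic reasons, counts as employed).
Unemployed = 86.30 + 30.07 = 116.37 thousand (jobless and actively searching, or on temporary layoff).
Labor force = 1,273.26 + 116.37 = 1,389.63 thousand.
Unemployment rate = 116.37 / 1,389.63 = 8.37%.

Unemployment rate ≈ 8.37%.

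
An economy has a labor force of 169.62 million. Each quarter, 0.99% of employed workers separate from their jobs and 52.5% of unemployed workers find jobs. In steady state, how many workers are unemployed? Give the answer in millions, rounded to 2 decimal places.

Steady-state unemployment rate u* = s/(s+f) = 0.99/(0.99+52.5) = 0.018508.
Unemployed = u* × labor force = 0.018508 × 169.62 ≈ 3.14 million.

About 3.14 million are unemployed in steady state.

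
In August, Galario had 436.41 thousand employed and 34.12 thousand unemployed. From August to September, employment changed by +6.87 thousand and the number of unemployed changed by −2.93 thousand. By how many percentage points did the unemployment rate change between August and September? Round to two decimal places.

August: labor force = 436.41 + 34.12 = 470.53; u = 34.12/470.53 = 7.25%.
September: labor force = 443.28 + 31.19 = 474.47; u = 31.19/474.47 = 6.57%.
Change = 6.57% − 7.25% = −0.68 pp.

The unemployment rate changed by −0.68 percentage points.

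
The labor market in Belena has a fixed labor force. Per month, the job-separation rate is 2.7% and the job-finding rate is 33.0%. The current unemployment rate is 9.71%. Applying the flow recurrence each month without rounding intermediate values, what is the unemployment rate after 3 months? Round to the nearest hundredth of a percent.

Unemployment rate after three months ≈ 8.13%.

With a fixed labor force, u_{t+1} = u_t + s·(1−u_t) − f·u_t = u_t·(1−s−f) + s.
Here 1−s−f = 0.643 and s = 0.027.
u_1 = 0.097100 × 0.643 + 0.027 = 0.089435.
u_2 = 0.089435 × 0.643 + 0.027 = 0.084507.
u_3 = 0.084507 × 0.643 + 0.027 = 0.081338.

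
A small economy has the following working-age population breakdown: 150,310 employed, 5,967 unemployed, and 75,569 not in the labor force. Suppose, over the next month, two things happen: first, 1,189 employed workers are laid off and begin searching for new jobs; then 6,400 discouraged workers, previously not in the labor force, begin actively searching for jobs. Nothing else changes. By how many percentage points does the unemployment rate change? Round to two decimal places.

The unemployment rate changes by +4.51 percentage points.

Initially, labor force = 150,310 + 5,967 = 156,277, so u = 5,967/156,277 = 3.82%.
After the first change, employed falls and unemployed rises by 1,189; labor force unchanged → E = 149,121, U = 7,156, labor force = 156,277.
After the second change, unemployed and labor force both rise by 6,400 → E = 149,121, U = 13,556, labor force = 162,677.
New unemployment rate = 13,556 / 162,677 = 8.33%.
Change = 8.33% − 3.82% = +4.51 percentage points.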